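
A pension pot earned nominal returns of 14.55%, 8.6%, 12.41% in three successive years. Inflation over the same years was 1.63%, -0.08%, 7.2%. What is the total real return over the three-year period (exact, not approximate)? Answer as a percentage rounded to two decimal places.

Nominal growth factor = 1.1455 × 1.0860 × 1.1241 = 1.398395
Price-level growth factor = 1.0163 × 0.9992 × 1.0720 = 1.088602
Real growth factor = 1.398395 / 1.088602 = 1.284579
Total real return = 1.284579 − 1 → 28.46%.

28.46%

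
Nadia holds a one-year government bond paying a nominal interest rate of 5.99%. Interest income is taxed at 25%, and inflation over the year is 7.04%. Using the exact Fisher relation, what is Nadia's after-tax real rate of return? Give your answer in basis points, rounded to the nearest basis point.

After-tax nominal return = 5.99% × (1 − 0.25) = 4.4925%.
1 + r = 1.044925 / 1.07040 = 0.976200
After-tax real rate = 0.976200 − 1 → -238 basis points.

-238 basis points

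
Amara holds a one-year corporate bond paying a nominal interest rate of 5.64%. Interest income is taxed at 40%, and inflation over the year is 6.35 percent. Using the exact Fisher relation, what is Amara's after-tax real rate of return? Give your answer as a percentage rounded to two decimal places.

After-tax nominal return = 5.64% × (1 − 0.4) = 3.3840%.
1 + r = 1.03384 / 1.06350 = 0.972111
After-tax real rate = 0.972111 − 1 → -2.79%.

-2.79%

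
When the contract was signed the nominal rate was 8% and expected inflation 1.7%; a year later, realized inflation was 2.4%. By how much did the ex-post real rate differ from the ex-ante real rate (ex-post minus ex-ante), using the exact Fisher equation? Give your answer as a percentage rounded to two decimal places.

Ex-ante: (1 + 0.0800)/(1 + 0.0170) − 1 = 6.1947%
Ex-post: (1 + 0.0800)/(1 + 0.0240) − 1 = 5.4688%
Difference (ex-post − ex-ante) = -0.7259% → -0.73%.

-0.73%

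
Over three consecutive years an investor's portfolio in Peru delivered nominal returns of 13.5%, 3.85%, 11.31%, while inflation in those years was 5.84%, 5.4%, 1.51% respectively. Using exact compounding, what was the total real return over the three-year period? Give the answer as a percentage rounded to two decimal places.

15.86%

Compound the nominal returns: 1.1350 × 1.0385 × 1.1131 = 1.312008.
Compound inflation: 1.0584 × 1.0540 × 1.0151 = 1.132398.
Deflate: 1.312008 / 1.132398 = 1.158610.
Total real return = 1.158610 − 1 → 15.86%.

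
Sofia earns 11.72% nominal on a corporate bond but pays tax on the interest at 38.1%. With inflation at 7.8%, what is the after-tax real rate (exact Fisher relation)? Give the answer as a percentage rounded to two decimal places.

After-tax nominal return = 11.72% × (1 − 0.381) = 7.25468%.
1 + r = 1.0725468 / 1.07800 = 0.994941
After-tax real rate = 0.994941 − 1 → -0.51%.

-0.51%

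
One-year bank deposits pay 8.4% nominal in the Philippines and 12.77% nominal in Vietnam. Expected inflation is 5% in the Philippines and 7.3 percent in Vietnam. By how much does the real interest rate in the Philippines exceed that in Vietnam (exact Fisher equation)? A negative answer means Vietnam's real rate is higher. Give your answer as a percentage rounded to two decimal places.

The Philippines: (1 + 0.0840)/(1 + 0.0500) − 1 = 3.2381%
Vietnam: (1 + 0.1277)/(1 + 0.0730) − 1 = 5.0979%
Differential = 3.2381% − 5.0979% = -1.8598% → -1.86%.

-1.86%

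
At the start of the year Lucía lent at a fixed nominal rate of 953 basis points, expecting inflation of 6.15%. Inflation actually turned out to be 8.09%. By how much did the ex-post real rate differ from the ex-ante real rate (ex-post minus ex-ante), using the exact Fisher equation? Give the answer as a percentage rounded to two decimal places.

-1.85%

Ex-ante: (1 + 0.0953)/(1 + 0.0615) − 1 = 3.1842%
Ex-post: (1 + 0.0953)/(1 + 0.0809) − 1 = 1.3322%
Difference (ex-post − ex-ante) = -1.8520% → -1.85%.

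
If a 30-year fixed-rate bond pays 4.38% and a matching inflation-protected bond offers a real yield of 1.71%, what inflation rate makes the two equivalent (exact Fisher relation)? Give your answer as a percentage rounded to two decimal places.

2.63%

(1 + π) = (1 + i)/(1 + r) = 1.04380 / 1.01710 = 1.026251
Break-even inflation = 1.026251 − 1 → 2.63%.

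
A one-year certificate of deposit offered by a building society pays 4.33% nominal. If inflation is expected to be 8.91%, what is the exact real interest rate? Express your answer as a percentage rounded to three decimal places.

By the Fisher equation, 1 + r = (1 + i)/(1 + π).
1 + r = 1.04330 / 1.08910 = 0.957947
r = 0.957947 − 1 = -4.2053%, i.e. -4.205%.

-4.205%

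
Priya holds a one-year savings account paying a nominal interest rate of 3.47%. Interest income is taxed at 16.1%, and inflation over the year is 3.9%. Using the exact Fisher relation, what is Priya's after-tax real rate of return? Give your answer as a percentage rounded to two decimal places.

After-tax nominal return = 3.47% × (1 − 0.161) = 2.91133%.
1 + r = 1.0291133 / 1.03900 = 0.990484
After-tax real rate = 0.990484 − 1 → -0.95%.

-0.95%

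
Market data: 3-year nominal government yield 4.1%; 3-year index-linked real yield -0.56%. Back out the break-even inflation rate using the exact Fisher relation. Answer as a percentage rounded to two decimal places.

(1 + π) = (1 + i)/(1 + r) = 1.04100 / 0.99440 = 1.046862
Break-even inflation = 1.046862 − 1 → 4.69%.

4.69%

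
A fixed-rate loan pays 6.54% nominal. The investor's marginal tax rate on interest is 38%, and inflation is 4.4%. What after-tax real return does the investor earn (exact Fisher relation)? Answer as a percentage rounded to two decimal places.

After-tax nominal return = 6.54% × (1 − 0.38) = 4.0548%.
1 + r = 1.040548 / 1.04400 = 0.996693
After-tax real rate = 0.996693 − 1 → -0.33%.

-0.33%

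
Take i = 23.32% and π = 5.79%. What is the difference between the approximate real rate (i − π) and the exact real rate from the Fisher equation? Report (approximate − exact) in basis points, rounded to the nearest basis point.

Approximate: r ≈ 23.320% − 5.790% = 17.5300%
Exact: (1 + 0.2332)/(1 + 0.0579) − 1 = 16.5706%
Error = 17.5300% − 16.5706% = 0.9594% → 96 basis points.

96 basis points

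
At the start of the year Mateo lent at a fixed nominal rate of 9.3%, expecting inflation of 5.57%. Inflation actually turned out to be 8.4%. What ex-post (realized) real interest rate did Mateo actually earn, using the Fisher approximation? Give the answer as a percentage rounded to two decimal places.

0.90%

Ex-post: 9.3% − 8.4% = 0.900%
So the realized real rate is 0.90%.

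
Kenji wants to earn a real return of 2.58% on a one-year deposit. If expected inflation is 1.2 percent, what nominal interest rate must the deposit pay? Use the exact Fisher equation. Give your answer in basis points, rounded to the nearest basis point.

381 basis points

(1 + i) = (1 + r)(1 + π) = 1.02580 × 1.01200 = 1.0381096
i = 1.0381096 − 1, so the required nominal rate is 381 basis points.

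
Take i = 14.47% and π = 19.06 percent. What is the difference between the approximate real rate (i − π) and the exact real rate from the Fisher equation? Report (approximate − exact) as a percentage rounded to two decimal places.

Approximate: r ≈ 14.470% − 19.060% = -4.5900%
Exact: (1 + 0.1447)/(1 + 0.1906) − 1 = -3.8552%
Error = -4.5900% − (-3.8552%) = -0.7348% → -0.73%.

-0.73%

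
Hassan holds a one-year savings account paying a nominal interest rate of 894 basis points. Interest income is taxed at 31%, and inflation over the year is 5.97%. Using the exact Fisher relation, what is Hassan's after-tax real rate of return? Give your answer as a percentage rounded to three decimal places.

0.187%

After-tax nominal return = 8.94% × (1 − 0.31) = 6.1686%.
1 + r = 1.061686 / 1.05970 = 1.001874
After-tax real rate = 1.001874 − 1 → 0.187%.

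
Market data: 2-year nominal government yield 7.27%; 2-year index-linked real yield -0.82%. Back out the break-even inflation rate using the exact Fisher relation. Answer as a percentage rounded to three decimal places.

8.157%

(1 + π) = (1 + i)/(1 + r) = 1.07270 / 0.99180 = 1.081569
Break-even inflation = 1.081569 − 1 → 8.157%.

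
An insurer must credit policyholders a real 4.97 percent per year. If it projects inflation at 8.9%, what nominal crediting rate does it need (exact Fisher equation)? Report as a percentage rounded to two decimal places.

(1 + i) = (1 + r)(1 + π) = 1.04970 × 1.08900 = 1.1431233
i = 1.1431233 − 1, so the required nominal rate is 14.31%.

14.31%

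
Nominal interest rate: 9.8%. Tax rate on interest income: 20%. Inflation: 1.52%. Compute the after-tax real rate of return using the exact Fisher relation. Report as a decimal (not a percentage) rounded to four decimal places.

After-tax nominal return = 9.8% × (1 − 0.2) = 7.8400%.
1 + r = 1.07840 / 1.01520 = 1.062254
After-tax real rate = 1.062254 − 1 → 0.0623.

0.0623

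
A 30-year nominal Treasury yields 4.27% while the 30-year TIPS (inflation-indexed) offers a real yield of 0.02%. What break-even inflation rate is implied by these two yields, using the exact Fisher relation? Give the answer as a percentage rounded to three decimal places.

4.249%

(1 + π) = (1 + i)/(1 + r) = 1.04270 / 1.00020 = 1.042492
Break-even inflation = 1.042492 − 1 → 4.249%.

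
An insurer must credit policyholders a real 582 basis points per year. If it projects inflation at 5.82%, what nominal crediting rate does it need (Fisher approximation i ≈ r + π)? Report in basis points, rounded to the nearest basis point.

i ≈ r + π = 5.82% + 5.82% = 1164 basis points.

1164 basis points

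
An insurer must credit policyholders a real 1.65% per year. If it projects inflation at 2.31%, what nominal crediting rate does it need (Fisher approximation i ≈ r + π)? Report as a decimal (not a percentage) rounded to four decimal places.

i ≈ r + π = 1.65% + 2.31% = 0.0396.

0.0396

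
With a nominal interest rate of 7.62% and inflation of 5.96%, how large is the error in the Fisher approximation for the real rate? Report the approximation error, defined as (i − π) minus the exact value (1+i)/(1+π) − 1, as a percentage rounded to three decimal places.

0.093%

Approximate: r ≈ 7.620% − 5.960% = 1.6600%
Exact: (1 + 0.0762)/(1 + 0.0596) − 1 = 1.5666%
Error = 1.6600% − 1.5666% = 0.0934% → 0.093%.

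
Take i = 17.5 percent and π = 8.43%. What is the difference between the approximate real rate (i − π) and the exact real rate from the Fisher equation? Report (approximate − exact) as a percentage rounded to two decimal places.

Approximate: r ≈ 17.500% − 8.430% = 9.0700%
Exact: (1 + 0.1750)/(1 + 0.0843) − 1 = 8.3648%
Error = 9.0700% − 8.3648% = 0.7052% → 0.71%.

0.71%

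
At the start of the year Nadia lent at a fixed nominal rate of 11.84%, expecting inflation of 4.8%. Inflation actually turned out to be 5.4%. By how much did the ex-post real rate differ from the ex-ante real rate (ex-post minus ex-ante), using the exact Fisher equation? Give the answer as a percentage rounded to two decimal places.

-0.61%

Ex-ante: (1 + 0.1184)/(1 + 0.0480) − 1 = 6.7176%
Ex-post: (1 + 0.1184)/(1 + 0.0540) − 1 = 6.1101%
Difference (ex-post − ex-ante) = -0.6075% → -0.61%.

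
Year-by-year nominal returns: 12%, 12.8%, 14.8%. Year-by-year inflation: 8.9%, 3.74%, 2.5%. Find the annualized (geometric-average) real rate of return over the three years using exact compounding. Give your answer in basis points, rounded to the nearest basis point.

Compound the nominal returns: 1.1200 × 1.1280 × 1.1480 = 1.45033728.
Compound inflation: 1.0890 × 1.0374 × 1.0250 = 1.15797182.
Deflate: 1.45033728 / 1.15797182 = 1.25248064.
Annualized real rate = 1.25248064^(1/3) − 1 = 7.7929% → 779 basis points.

779 basis points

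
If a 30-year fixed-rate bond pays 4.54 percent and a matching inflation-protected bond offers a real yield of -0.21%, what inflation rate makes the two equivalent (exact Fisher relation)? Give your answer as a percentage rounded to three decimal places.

(1 + π) = (1 + i)/(1 + r) = 1.04540 / 0.99790 = 1.047600
Break-even inflation = 1.047600 − 1 → 4.760%.

4.760%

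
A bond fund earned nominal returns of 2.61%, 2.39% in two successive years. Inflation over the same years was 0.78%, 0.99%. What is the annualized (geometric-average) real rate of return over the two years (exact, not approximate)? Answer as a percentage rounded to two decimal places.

1.60%

Nominal growth factor = 1.0261 × 1.0239 = 1.05062379
Price-level growth factor = 1.0078 × 1.0099 = 1.01777722
Real growth factor = 1.05062379 / 1.01777722 = 1.03227285
Annualized real rate = 1.03227285^(1/2) − 1 = 1.6008% → 1.60%.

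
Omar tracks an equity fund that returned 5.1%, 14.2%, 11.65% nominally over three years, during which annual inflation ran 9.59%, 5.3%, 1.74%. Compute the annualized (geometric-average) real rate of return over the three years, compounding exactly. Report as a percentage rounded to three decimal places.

4.507%

Compound the nominal returns: 1.0510 × 1.1420 × 1.1165 = 1.34007019.
Compound inflation: 1.0959 × 1.0530 × 1.0174 = 1.17406200.
Deflate: 1.34007019 / 1.17406200 = 1.14139645.
Annualized real rate = 1.14139645^(1/3) − 1 = 4.5070% → 4.507%.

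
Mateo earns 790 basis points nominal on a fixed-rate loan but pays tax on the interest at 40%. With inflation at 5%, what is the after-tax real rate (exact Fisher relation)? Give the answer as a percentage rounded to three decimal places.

After-tax nominal return = 7.9% × (1 − 0.4) = 4.7400%.
1 + r = 1.04740 / 1.05000 = 0.997524
After-tax real rate = 0.997524 − 1 → -0.248%.

-0.248%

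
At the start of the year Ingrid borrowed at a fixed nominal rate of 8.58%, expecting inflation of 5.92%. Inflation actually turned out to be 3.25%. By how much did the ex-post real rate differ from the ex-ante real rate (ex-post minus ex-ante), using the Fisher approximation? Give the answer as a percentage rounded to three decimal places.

Ex-ante: 8.58% − 5.92% = 2.660%
Ex-post: 8.58% − 3.25% = 5.330%
Difference (ex-post − ex-ante) = 2.6700% → 2.670%.

2.670%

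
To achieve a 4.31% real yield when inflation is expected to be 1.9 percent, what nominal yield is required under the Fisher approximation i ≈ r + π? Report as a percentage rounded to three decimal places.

6.210%

i ≈ r + π = 4.31% + 1.9% = 6.210%.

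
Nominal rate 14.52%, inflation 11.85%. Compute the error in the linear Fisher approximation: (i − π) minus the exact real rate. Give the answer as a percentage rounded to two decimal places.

Approximate: r ≈ 14.520% − 11.850% = 2.6700%
Exact: (1 + 0.1452)/(1 + 0.1185) − 1 = 2.3871%
Error = 2.6700% − 2.3871% = 0.2829% → 0.28%.

0.28%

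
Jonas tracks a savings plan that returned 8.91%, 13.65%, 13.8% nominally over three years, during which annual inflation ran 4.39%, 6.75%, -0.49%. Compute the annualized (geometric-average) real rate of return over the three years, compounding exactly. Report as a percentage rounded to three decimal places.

Compound the nominal returns: 1.0891 × 1.1365 × 1.1380 = 1.40857333.
Compound inflation: 1.0439 × 1.0675 × 0.9951 = 1.10890287.
Deflate: 1.40857333 / 1.10890287 = 1.27024049.
Annualized real rate = 1.27024049^(1/3) − 1 = 8.3000% → 8.300%.

8.300%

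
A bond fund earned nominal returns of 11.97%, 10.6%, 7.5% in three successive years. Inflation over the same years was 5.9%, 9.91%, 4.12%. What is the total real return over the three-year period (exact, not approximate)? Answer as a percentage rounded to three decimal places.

Nominal growth factor = 1.1197 × 1.1060 × 1.0750 = 1.3312673
Price-level growth factor = 1.0590 × 1.0991 × 1.0412 = 1.2119015
Real growth factor = 1.3312673 / 1.2119015 = 1.0984946
Total real return = 1.0984946 − 1 → 9.849%.

9.849%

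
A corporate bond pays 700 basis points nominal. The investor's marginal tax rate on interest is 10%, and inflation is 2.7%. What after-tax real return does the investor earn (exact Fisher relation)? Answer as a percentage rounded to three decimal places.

After-tax nominal return = 7% × (1 − 0.1) = 6.3000%.
1 + r = 1.06300 / 1.02700 = 1.035054
After-tax real rate = 1.035054 − 1 → 3.505%.

3.505%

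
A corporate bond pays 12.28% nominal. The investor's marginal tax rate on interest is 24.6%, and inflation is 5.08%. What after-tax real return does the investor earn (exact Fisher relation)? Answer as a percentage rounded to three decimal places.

3.977%

After-tax nominal return = 12.28% × (1 − 0.246) = 9.25912%.
1 + r = 1.0925912 / 1.05080 = 1.039771
After-tax real rate = 1.039771 − 1 → 3.977%.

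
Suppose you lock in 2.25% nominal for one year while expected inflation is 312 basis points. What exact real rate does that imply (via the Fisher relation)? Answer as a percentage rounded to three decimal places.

By the Fisher relation, 1 + r = (1 + i)/(1 + π).
1 + r = 1.02250 / 1.03120 = 0.991563
r = 0.991563 − 1 = -0.8437%, i.e. -0.844%.

-0.844%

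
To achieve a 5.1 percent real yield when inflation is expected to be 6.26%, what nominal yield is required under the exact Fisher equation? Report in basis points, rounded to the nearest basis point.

1168 basis points

(1 + i) = (1 + r)(1 + π) = 1.05100 × 1.06260 = 1.1167926
i = 1.1167926 − 1, so the required nominal rate is 1168 basis points.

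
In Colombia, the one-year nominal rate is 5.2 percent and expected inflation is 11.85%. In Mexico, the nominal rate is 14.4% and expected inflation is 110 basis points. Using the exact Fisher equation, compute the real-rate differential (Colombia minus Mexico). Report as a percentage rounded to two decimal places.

-19.10%

Colombia: (1 + 0.0520)/(1 + 0.1185) − 1 = -5.9455%
Mexico: (1 + 0.1440)/(1 + 0.0110) − 1 = 13.1553%
Differential = -5.9455% − 13.1553% = -19.1008% → -19.10%.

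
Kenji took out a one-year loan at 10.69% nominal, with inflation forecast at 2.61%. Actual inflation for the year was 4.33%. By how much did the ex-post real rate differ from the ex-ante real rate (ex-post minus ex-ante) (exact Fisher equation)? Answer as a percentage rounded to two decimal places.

Ex-ante: (1 + 0.1069)/(1 + 0.0261) − 1 = 7.8745%
Ex-post: (1 + 0.1069)/(1 + 0.0433) − 1 = 6.0960%
Difference (ex-post − ex-ante) = -1.7784% → -1.78%.

-1.78%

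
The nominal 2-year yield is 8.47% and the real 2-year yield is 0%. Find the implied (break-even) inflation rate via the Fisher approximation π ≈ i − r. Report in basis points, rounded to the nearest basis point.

847 basis points

π ≈ i − r = 8.47% − 0% → 847 basis points.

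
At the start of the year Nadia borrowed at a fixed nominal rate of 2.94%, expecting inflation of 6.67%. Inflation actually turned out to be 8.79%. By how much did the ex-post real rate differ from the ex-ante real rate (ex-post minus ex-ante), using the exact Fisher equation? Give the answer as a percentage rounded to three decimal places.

-1.881%

Ex-ante: (1 + 0.0294)/(1 + 0.0667) − 1 = -3.4968%
Ex-post: (1 + 0.0294)/(1 + 0.0879) − 1 = -5.3773%
Difference (ex-post − ex-ante) = -1.8806% → -1.881%.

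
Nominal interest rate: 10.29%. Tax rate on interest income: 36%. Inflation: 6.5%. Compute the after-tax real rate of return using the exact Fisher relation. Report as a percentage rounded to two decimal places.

After-tax nominal return = 10.29% × (1 − 0.36) = 6.5856%.
1 + r = 1.065856 / 1.06500 = 1.000804
After-tax real rate = 1.000804 − 1 → 0.08%.

0.08%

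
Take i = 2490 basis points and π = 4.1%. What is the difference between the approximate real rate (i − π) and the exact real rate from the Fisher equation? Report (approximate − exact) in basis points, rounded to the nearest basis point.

Approximate: r ≈ 24.900% − 4.100% = 20.8000%
Exact: (1 + 0.2490)/(1 + 0.0410) − 1 = 19.9808%
Error = 20.8000% − 19.9808% = 0.8192% → 82 basis points.

82 basis points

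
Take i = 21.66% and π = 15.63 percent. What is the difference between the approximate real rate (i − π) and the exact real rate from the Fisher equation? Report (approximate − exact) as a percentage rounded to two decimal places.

Approximate: r ≈ 21.660% − 15.630% = 6.0300%
Exact: (1 + 0.2166)/(1 + 0.1563) − 1 = 5.2149%
Error = 6.0300% − 5.2149% = 0.8151% → 0.82%.

0.82%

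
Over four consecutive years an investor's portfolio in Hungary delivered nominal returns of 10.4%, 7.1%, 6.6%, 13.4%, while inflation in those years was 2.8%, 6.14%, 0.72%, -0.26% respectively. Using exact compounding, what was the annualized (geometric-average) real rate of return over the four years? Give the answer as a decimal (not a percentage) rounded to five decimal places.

0.06861

Nominal growth factor = 1.1040 × 1.0710 × 1.0660 × 1.1340 = 1.42931780
Price-level growth factor = 1.0280 × 1.0614 × 1.0072 × 0.9974 = 1.09611792
Real growth factor = 1.42931780 / 1.09611792 = 1.30398178
Annualized real rate = 1.30398178^(1/4) − 1 = 6.8607% → 0.06861.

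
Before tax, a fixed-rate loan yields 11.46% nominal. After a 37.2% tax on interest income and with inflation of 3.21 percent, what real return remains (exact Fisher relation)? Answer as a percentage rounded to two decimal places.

After-tax nominal return = 11.46% × (1 − 0.372) = 7.19688%.
1 + r = 1.0719688 / 1.03210 = 1.038629
After-tax real rate = 1.038629 − 1 → 3.86%.

3.86%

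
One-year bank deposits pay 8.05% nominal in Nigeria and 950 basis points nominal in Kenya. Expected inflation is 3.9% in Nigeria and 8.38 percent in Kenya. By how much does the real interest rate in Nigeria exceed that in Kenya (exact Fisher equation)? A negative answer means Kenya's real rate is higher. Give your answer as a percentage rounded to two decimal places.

Nigeria: (1 + 0.0805)/(1 + 0.0390) − 1 = 3.9942%
Kenya: (1 + 0.0950)/(1 + 0.0838) − 1 = 1.0334%
Differential = 3.9942% − 1.0334% = 2.9608% → 2.96%.

2.96%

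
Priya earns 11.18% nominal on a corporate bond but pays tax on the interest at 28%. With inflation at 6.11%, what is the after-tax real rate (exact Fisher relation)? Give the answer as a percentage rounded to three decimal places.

1.828%

After-tax nominal return = 11.18% × (1 − 0.28) = 8.0496%.
1 + r = 1.080496 / 1.06110 = 1.018279
After-tax real rate = 1.018279 − 1 → 1.828%.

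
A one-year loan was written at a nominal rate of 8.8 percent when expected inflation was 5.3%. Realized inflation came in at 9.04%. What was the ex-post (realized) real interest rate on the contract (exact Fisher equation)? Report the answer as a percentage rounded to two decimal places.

Ex-post: (1 + 0.0880)/(1 + 0.0904) − 1 = -0.2201%
So the realized real rate is -0.22%.

-0.22%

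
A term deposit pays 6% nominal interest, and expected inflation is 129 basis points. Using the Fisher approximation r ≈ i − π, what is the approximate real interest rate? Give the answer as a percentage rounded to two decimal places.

4.71%

r ≈ i − π = 6% − 1.29% = 4.71%.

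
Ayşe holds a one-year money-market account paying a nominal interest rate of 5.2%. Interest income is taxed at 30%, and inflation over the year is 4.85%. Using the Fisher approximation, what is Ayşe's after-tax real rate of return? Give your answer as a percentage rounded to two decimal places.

After-tax nominal return = 5.2% × (1 − 0.3) = 3.6400%.
r ≈ 3.6400% − 4.85% → -1.21%.

-1.21%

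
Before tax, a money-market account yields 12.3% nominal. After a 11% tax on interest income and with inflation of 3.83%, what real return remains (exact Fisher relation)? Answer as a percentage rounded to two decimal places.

6.85%

After-tax nominal return = 12.3% × (1 − 0.11) = 10.9470%.
1 + r = 1.10947 / 1.03830 = 1.068545
After-tax real rate = 1.068545 − 1 → 6.85%.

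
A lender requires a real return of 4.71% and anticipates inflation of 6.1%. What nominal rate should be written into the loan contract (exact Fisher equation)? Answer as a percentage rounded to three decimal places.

11.097%

(1 + i) = (1 + r)(1 + π) = 1.04710 × 1.06100 = 1.1109731
i = 1.1109731 − 1, so the required nominal rate is 11.097%.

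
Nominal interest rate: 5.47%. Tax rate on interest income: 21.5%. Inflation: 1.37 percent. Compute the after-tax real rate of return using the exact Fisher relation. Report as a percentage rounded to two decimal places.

2.88%

After-tax nominal return = 5.47% × (1 − 0.215) = 4.29395%.
1 + r = 1.0429395 / 1.01370 = 1.028844
After-tax real rate = 1.028844 − 1 → 2.88%.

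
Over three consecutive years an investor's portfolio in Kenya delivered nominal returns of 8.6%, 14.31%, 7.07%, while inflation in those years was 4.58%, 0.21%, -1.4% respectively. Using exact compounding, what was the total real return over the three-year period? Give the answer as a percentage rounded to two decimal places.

28.63%

Compound the nominal returns: 1.0860 × 1.1431 × 1.0707 = 1.329174.
Compound inflation: 1.0458 × 1.0021 × 0.9860 = 1.033324.
Deflate: 1.329174 / 1.033324 = 1.286309.
Total real return = 1.286309 − 1 → 28.63%.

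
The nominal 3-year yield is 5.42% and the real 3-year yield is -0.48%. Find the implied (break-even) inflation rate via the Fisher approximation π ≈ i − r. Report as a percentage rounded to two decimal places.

5.90%

π ≈ i − r = 5.42% − (-0.48%) → 5.90%.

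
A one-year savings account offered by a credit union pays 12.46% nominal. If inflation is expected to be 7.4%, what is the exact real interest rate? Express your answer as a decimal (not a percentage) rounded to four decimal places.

1 + r = 1.12460 / 1.07400 = 1.047114
r = 1.047114 − 1 = 4.7114%, i.e. 0.0471.

0.0471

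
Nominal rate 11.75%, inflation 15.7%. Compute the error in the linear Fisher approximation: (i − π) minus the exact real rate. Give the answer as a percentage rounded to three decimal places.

Approximate: r ≈ 11.750% − 15.700% = -3.9500%
Exact: (1 + 0.1175)/(1 + 0.1570) − 1 = -3.4140%
Error = -3.9500% − (-3.4140%) = -0.5360% → -0.536%.

-0.536%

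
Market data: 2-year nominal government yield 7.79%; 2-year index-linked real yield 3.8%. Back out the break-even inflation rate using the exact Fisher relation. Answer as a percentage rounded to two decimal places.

(1 + π) = (1 + i)/(1 + r) = 1.07790 / 1.03800 = 1.038439
Break-even inflation = 1.038439 − 1 → 3.84%.

3.84%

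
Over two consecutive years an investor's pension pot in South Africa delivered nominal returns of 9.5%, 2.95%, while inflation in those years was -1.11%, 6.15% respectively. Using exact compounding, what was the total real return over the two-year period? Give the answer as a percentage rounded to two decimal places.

7.39%

Compound the nominal returns: 1.0950 × 1.0295 = 1.127303.
Compound inflation: 0.9889 × 1.0615 = 1.049717.
Deflate: 1.127303 / 1.049717 = 1.073911.
Total real return = 1.073911 − 1 → 7.39%.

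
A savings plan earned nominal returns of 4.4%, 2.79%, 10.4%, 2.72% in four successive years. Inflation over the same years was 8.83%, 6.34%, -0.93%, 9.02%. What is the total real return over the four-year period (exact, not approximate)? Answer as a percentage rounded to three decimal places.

Nominal growth factor = 1.0440 × 1.0279 × 1.1040 × 1.0272 = 1.216958
Price-level growth factor = 1.0883 × 1.0634 × 0.9907 × 1.0902 = 1.249953
Real growth factor = 1.216958 / 1.249953 = 0.973603
Total real return = 0.973603 − 1 → -2.640%.

-2.640%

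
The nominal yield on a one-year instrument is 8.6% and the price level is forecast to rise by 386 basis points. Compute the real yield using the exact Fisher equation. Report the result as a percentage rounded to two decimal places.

4.56%

1 + r = 1.08600 / 1.03860 = 1.045638
r = 1.045638 − 1 = 4.5638%, i.e. 4.56%.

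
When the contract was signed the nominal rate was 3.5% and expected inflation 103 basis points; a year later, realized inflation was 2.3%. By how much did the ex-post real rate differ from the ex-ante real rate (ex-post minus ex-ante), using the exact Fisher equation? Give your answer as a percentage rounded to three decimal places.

-1.272%

Ex-ante: (1 + 0.0350)/(1 + 0.0103) − 1 = 2.4448%
Ex-post: (1 + 0.0350)/(1 + 0.0230) − 1 = 1.1730%
Difference (ex-post − ex-ante) = -1.2718% → -1.272%.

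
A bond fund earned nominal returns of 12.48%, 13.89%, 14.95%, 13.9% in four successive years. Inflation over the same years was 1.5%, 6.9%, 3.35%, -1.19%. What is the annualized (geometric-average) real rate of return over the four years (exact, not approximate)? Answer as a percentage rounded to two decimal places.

10.92%

Compound the nominal returns: 1.1248 × 1.1389 × 1.1495 × 1.1390 = 1.67723378.
Compound inflation: 1.0150 × 1.0690 × 1.0335 × 0.9881 = 1.10803921.
Deflate: 1.67723378 / 1.10803921 = 1.51369534.
Annualized real rate = 1.51369534^(1/4) − 1 = 10.9199% → 10.92%.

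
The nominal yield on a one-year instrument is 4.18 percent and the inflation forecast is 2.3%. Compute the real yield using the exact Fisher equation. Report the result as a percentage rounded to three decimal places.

1.838%

By the Fisher relation, 1 + r = (1 + i)/(1 + π).
1 + r = 1.04180 / 1.02300 = 1.018377
r = 1.018377 − 1 = 1.8377%, i.e. 1.838%.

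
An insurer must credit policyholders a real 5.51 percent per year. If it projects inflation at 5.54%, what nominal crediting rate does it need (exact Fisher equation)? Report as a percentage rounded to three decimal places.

(1 + i) = (1 + r)(1 + π) = 1.05510 × 1.05540 = 1.11355254
i = 1.11355254 − 1, so the required nominal rate is 11.355%.

11.355%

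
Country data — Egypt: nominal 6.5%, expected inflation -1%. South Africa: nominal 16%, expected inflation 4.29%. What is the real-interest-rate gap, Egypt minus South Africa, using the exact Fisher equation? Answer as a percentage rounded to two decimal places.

Egypt: (1 + 0.0650)/(1 − 0.0100) − 1 = 7.5758%
South Africa: (1 + 0.1600)/(1 + 0.0429) − 1 = 11.2283%
Differential = 7.5758% − 11.2283% = -3.6525% → -3.65%.

-3.65%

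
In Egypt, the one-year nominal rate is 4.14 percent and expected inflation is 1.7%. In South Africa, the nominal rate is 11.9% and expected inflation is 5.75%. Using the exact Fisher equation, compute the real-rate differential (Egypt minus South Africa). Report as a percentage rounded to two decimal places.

-3.42%

Egypt: (1 + 0.0414)/(1 + 0.0170) − 1 = 2.3992%
South Africa: (1 + 0.1190)/(1 + 0.0575) − 1 = 5.8156%
Differential = 2.3992% − 5.8156% = -3.4164% → -3.42%.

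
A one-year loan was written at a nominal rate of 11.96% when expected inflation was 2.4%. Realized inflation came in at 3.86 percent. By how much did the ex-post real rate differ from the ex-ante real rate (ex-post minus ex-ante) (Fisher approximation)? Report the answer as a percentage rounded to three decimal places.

Ex-ante: 11.96% − 2.4% = 9.560%
Ex-post: 11.96% − 3.86% = 8.100%
Difference (ex-post − ex-ante) = -1.4600% → -1.460%.

-1.460%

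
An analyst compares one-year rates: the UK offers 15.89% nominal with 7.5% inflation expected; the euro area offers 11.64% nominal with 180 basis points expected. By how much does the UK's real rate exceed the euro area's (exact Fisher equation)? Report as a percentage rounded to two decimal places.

The UK: (1 + 0.1589)/(1 + 0.0750) − 1 = 7.8047%
The euro area: (1 + 0.1164)/(1 + 0.0180) − 1 = 9.6660%
Differential = 7.8047% − 9.6660% = -1.8614% → -1.86%.

-1.86%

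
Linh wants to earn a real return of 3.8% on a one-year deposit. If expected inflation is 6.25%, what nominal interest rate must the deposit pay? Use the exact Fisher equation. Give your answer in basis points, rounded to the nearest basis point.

1029 basis points

(1 + i) = (1 + r)(1 + π) = 1.03800 × 1.06250 = 1.102875
i = 1.102875 − 1, so the required nominal rate is 1029 basis points.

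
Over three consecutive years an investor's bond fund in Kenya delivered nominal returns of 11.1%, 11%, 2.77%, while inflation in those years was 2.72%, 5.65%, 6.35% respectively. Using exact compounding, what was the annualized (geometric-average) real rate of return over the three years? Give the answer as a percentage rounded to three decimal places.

3.169%

Compound the nominal returns: 1.1110 × 1.1100 × 1.0277 = 1.2673699170.
Compound inflation: 1.0272 × 1.0565 × 1.0635 = 1.1541493368.
Deflate: 1.2673699170 / 1.1541493368 = 1.0980987266.
Annualized real rate = 1.0980987266^(1/3) − 1 = 3.168503% → 3.169%.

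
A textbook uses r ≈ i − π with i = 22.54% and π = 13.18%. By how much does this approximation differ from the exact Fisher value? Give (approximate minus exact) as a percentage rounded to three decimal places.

1.090%

Approximate: r ≈ 22.540% − 13.180% = 9.3600%
Exact: (1 + 0.2254)/(1 + 0.1318) − 1 = 8.2700%
Error = 9.3600% − 8.2700% = 1.0900% → 1.090%.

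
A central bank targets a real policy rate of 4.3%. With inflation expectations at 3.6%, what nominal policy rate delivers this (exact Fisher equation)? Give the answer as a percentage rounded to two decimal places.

8.05%

(1 + i) = (1 + r)(1 + π) = 1.04300 × 1.03600 = 1.080548
i = 1.080548 − 1, so the required nominal rate is 8.05%.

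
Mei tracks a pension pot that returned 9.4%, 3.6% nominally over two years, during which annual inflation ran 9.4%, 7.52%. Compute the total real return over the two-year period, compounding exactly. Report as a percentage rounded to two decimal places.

-3.65%

Nominal growth factor = 1.0940 × 1.0360 = 1.133384
Price-level growth factor = 1.0940 × 1.0752 = 1.176269
Real growth factor = 1.133384 / 1.176269 = 0.963542
Total real return = 0.963542 − 1 → -3.65%.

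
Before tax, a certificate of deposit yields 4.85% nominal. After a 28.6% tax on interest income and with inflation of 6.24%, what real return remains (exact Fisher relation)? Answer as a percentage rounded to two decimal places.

After-tax nominal return = 4.85% × (1 − 0.286) = 3.4629%.
1 + r = 1.034629 / 1.06240 = 0.973860
After-tax real rate = 0.973860 − 1 → -2.61%.

-2.61%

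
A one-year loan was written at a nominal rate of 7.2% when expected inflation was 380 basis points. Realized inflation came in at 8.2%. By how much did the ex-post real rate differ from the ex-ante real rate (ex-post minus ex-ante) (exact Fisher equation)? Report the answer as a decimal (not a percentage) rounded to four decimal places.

Ex-ante: (1 + 0.0720)/(1 + 0.0380) − 1 = 3.2755%
Ex-post: (1 + 0.0720)/(1 + 0.0820) − 1 = -0.9242%
Difference (ex-post − ex-ante) = -4.1997% → -0.0420.

-0.0420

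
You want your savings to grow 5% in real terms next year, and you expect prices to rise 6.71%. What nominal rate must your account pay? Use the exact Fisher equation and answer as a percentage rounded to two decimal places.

(1 + i) = (1 + r)(1 + π) = 1.05000 × 1.06710 = 1.120455
i = 1.120455 − 1, so the required nominal rate is 12.05%.

12.05%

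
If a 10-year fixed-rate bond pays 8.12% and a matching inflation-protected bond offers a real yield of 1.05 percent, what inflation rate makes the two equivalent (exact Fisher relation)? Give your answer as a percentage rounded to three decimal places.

6.997%

(1 + π) = (1 + i)/(1 + r) = 1.08120 / 1.01050 = 1.0699654
Break-even inflation = 1.0699654 − 1 → 6.997%.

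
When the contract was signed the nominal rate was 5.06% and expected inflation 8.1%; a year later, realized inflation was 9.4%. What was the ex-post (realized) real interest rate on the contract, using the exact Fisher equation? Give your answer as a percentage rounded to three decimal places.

-3.967%

Ex-post: (1 + 0.0506)/(1 + 0.0940) − 1 = -3.9671%
So the realized real rate is -3.967%.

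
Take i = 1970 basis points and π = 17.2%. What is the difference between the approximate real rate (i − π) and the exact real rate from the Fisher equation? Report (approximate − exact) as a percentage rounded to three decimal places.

Approximate: r ≈ 19.700% − 17.200% = 2.5000%
Exact: (1 + 0.1970)/(1 + 0.1720) − 1 = 2.1331%
Error = 2.5000% − 2.1331% = 0.3669% → 0.367%.

0.367%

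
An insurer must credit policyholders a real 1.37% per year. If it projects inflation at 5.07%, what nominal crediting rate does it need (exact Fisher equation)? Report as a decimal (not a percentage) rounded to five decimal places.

0.06509

(1 + i) = (1 + r)(1 + π) = 1.01370 × 1.05070 = 1.06509459
i = 1.06509459 − 1, so the required nominal rate is 0.06509.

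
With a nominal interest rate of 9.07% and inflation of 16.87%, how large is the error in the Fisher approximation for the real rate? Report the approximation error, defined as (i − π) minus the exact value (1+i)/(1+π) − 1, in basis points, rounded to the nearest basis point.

-113 basis points

Approximate: r ≈ 9.070% − 16.870% = -7.8000%
Exact: (1 + 0.0907)/(1 + 0.1687) − 1 = -6.6741%
Error = -7.8000% − (-6.6741%) = -1.1259% → -113 basis points.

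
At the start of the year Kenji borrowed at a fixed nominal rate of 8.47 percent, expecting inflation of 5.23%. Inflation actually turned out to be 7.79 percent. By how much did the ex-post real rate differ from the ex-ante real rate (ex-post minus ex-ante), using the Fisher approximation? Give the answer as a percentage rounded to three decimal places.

-2.560%

Ex-ante: 8.47% − 5.23% = 3.240%
Ex-post: 8.47% − 7.79% = 0.680%
Difference (ex-post − ex-ante) = -2.5600% → -2.560%.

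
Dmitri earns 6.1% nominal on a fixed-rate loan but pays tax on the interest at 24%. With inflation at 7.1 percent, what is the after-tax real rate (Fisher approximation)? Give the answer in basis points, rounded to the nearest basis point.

-246 basis points

After-tax nominal return = 6.1% × (1 − 0.24) = 4.6360%.
r ≈ 4.6360% − 7.1% → -246 basis points.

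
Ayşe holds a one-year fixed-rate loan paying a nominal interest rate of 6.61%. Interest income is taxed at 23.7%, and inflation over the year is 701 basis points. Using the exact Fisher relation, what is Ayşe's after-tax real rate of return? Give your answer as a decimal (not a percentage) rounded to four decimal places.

-0.0184

After-tax nominal return = 6.61% × (1 − 0.237) = 5.04343%.
1 + r = 1.0504343 / 1.07010 = 0.981623
After-tax real rate = 0.981623 − 1 → -0.0184.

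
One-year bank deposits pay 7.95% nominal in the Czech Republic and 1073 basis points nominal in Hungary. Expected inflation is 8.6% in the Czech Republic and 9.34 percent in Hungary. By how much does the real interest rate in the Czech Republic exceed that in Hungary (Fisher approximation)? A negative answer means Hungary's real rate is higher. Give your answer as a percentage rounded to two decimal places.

The Czech Republic: 7.95% − 8.6% = -0.650%
Hungary: 10.73% − 9.34% = 1.390%
Differential = -2.040% → -2.04%.

-2.04%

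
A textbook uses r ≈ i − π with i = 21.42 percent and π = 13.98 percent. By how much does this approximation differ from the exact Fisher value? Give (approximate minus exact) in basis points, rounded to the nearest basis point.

91 basis points

Approximate: r ≈ 21.420% − 13.980% = 7.4400%
Exact: (1 + 0.2142)/(1 + 0.1398) − 1 = 6.5275%
Error = 7.4400% − 6.5275% = 0.9125% → 91 basis points.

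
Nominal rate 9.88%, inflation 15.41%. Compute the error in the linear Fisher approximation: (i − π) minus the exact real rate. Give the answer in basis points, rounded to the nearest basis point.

-74 basis points

Approximate: r ≈ 9.880% − 15.410% = -5.5300%
Exact: (1 + 0.0988)/(1 + 0.1541) − 1 = -4.7916%
Error = -5.5300% − (-4.7916%) = -0.7384% → -74 basis points.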